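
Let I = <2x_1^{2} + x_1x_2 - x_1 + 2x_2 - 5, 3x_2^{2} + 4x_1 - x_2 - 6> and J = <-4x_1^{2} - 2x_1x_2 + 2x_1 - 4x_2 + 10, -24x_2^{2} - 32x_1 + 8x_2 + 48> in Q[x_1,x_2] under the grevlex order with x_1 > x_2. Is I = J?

Yes, the ideals are equal.

Since reduced Gröbner bases are canonical representatives of ideals under a given ordering, it suffices to compute and compare them.
Buchberger on the first generating set:
f_1 = 2x_1^{2} + x_1x_2 - x_1 + 2x_2 - 5, LT = x_1^{2}.
f_2 = 3x_2^{2} + 4x_1 - x_2 - 6, LT = x_2^{2}.

S(f_1,f_2): leading monomials are coprime, so the S-polynomial reduces to 0 (Buchberger's first criterion).
Every S-polynomial of the final basis reduces to 0, so we have a Gröbner basis.
Inter-reduce: drop elements whose leading term is divisible by another's, tail-reduce, and make monic.
Reduced Gröbner basis: {x_1^{2} + \tfrac{1}{2}x_1x_2 - \tfrac{1}{2}x_1 + x_2 - \tfrac{5}{2}, x_2^{2} + \tfrac{4}{3}x_1 - \tfrac{1}{3}x_2 - 2}.

Buchberger on the second generating set:
h_1 = -4x_1^{2} - 2x_1x_2 + 2x_1 - 4x_2 + 10, LT = x_1^{2}.
h_2 = -24x_2^{2} - 32x_1 + 8x_2 + 48, LT = x_2^{2}.

S(h_1,h_2): leading monomials are coprime, so the S-polynomial reduces to 0 (Buchberger's first criterion).
Every S-polynomial of the final basis reduces to 0, so we have a Gröbner basis.
Inter-reduce: drop elements whose leading term is divisible by another's, tail-reduce, and make monic.
Reduced Gröbner basis: {x_1^{2} + \tfrac{1}{2}x_1x_2 - \tfrac{1}{2}x_1 + x_2 - \tfrac{5}{2}, x_2^{2} + \tfrac{4}{3}x_1 - \tfrac{1}{3}x_2 - 2}.

These coincide, so the ideals are equal.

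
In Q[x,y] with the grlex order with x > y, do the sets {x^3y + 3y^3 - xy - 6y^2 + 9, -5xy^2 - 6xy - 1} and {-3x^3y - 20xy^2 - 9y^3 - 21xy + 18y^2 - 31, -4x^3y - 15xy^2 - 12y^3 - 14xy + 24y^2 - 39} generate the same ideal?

For a fixed monomial order, each ideal has a unique reduced Gröbner basis; comparing bases decides equality.
Buchberger on the first generating set:
f_1 = x^3y + 3y^3 - xy - 6y^2 + 9, LT = x^3y.
f_2 = -5xy^2 - 6xy - 1, LT = xy^2.

S(f_1,f_2): lcm = x^3y^2. S = -6/5x^3y + 3y^4 - xy^2 - 6y^3 - 1/5x^2 + 9y.
  reduce S modulo (f_1, f_2):
  remainder 3y^4 - 12/5y^3 - 1/5x^2 - 36/5y^2 + 9y + 11 ≠ 0; add g_3 = 3y^4 - 12/5y^3 - 1/5x^2 - 36/5y^2 + 9y + 11 to the basis.

S(f_1,g_3): lcm = x^3y^4. S = 4/5x^3y^3 + 3y^6 + 1/15x^5 + 12/5x^3y^2 - xy^4 - 6y^5 - 3x^3y - 11/3x^3 + 9y^3.
  reduce S modulo (f_1, f_2, g_3):
  remainder 1/15x^5 - 11/3x^3 - 16/25x^2y + 9y^3 - 3xy - 18y^2 - 1/25x + 27 ≠ 0; add g_4 = 1/15x^5 - 11/3x^3 - 16/25x^2y + 9y^3 - 3xy - 18y^2 - 1/25x + 27 to the basis.

S(f_2,g_3): lcm = xy^4. S = 2xy^3 + 1/15x^3 + 12/5xy^2 - 3xy + 1/5y^2 - 11/3x.
  reduce S modulo (f_1, f_2, g_3, g_4):
  remainder 1/15x^3 - 3xy + 1/5y^2 - 11/3x - 2/5y ≠ 0; add g_5 = 1/15x^3 - 3xy + 1/5y^2 - 11/3x - 2/5y to the basis.

The other S-polynomials (S(f_1,g_4), S(f_2,g_4), S(g_3,g_4), S(f_1,g_5), S(f_2,g_5), S(g_3,g_5), S(g_4,g_5)) all reduce to 0 modulo the current basis, so we have a Gröbner basis.
Inter-reduce: drop elements whose leading term is divisible by another's, tail-reduce, and make monic.
Reduced Gröbner basis: {y^4 - 4/5y^3 - 1/15x^2 - 12/5y^2 + 3y + 11/3, x^3 - 45xy + 3y^2 - 55x - 6y, xy^2 + 6/5xy + 1/5}.

Buchberger on the second generating set:
h_1 = -3x^3y - 20xy^2 - 9y^3 - 21xy + 18y^2 - 31, LT = x^3y.
h_2 = -4x^3y - 15xy^2 - 12y^3 - 14xy + 24y^2 - 39, LT = x^3y.

S(h_1,h_2): lcm = x^3y. S = 35/12xy^2 + 7/2xy + 7/12.
  reduce S modulo (h_1, h_2):
  remainder 35/12xy^2 + 7/2xy + 7/12 ≠ 0; add k_3 = 35/12xy^2 + 7/2xy + 7/12 to the basis.

S(h_1,k_3): lcm = x^3y^2. S = -6/5x^3y + 20/3xy^3 + 3y^4 + 7xy^2 - 6y^3 - 1/5x^2 + 31/3y.
  reduce S modulo (h_1, h_2, k_3):
  remainder 3y^4 - 12/5y^3 - 1/5x^2 - 36/5y^2 + 9y + 11 ≠ 0; add k_4 = 3y^4 - 12/5y^3 - 1/5x^2 - 36/5y^2 + 9y + 11 to the basis.

S(h_1,k_4): lcm = x^3y^4. S = 4/5x^3y^3 + 20/3xy^5 + 3y^6 + 1/15x^5 + 12/5x^3y^2 + 7xy^4 - 6y^5 - 3x^3y - 11/3x^3 + 31/3y^3.
  reduce S modulo (h_1, h_2, k_3, k_4):
  remainder 1/15x^5 - 11/3x^3 - 16/25x^2y + 9y^3 - 3xy - 18y^2 - 1/25x + 27 ≠ 0; add k_5 = 1/15x^5 - 11/3x^3 - 16/25x^2y + 9y^3 - 3xy - 18y^2 - 1/25x + 27 to the basis.

S(k_3,k_4): lcm = xy^4. S = 2xy^3 + 1/15x^3 + 12/5xy^2 - 3xy + 1/5y^2 - 11/3x.
  reduce S modulo (h_1, h_2, k_3, k_4, k_5):
  remainder 1/15x^3 - 3xy + 1/5y^2 - 11/3x - 2/5y ≠ 0; add k_6 = 1/15x^3 - 3xy + 1/5y^2 - 11/3x - 2/5y to the basis.

The other S-polynomials (S(h_2,k_3), S(h_2,k_4), S(h_1,k_5), S(h_2,k_5), S(k_3,k_5), S(k_4,k_5), S(h_1,k_6), S(h_2,k_6), S(k_3,k_6), S(k_4,k_6), S(k_5,k_6)) all reduce to 0 modulo the current basis, so we have a Gröbner basis.
Inter-reduce: drop elements whose leading term is divisible by another's, tail-reduce, and make monic.
Reduced Gröbner basis: {y^4 - 4/5y^3 - 1/15x^2 - 12/5y^2 + 3y + 11/3, x^3 - 45xy + 3y^2 - 55x - 6y, xy^2 + 6/5xy + 1/5}.

These coincide, so the ideals are equal.

Yes, the ideals are equal.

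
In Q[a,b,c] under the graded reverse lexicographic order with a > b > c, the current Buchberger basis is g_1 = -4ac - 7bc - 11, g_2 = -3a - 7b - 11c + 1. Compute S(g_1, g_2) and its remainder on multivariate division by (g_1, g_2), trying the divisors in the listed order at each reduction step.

S(g_1, g_2) = -\tfrac{7}{12}bc - \tfrac{11}{3}c^{2} + \tfrac{1}{3}c + \tfrac{11}{4}; remainder on division = -\tfrac{7}{12}bc - \tfrac{11}{3}c^{2} + \tfrac{1}{3}c + \tfrac{11}{4}.

lcm(LM(g_1), LM(g_2)) = ac.
S = (lcm/LT(g_1))·g_1 − (lcm/LT(g_2))·g_2 = -\tfrac{7}{12}bc - \tfrac{11}{3}c^{2} + \tfrac{1}{3}c + \tfrac{11}{4}.
Reduce S modulo (g_1, g_2) in that order:
  leading term bc: no divisor's leading term divides it; move -\tfrac{7}{12}bc to the remainder.
  leading term c^{2}: no divisor's leading term divides it; move -\tfrac{11}{3}c^{2} to the remainder.
  leading term c: no divisor's leading term divides it; move \tfrac{1}{3}c to the remainder.
  leading term 1: no divisor's leading term divides it; move \tfrac{11}{4} to the remainder.
The remainder -\tfrac{7}{12}bc - \tfrac{11}{3}c^{2} + \tfrac{1}{3}c + \tfrac{11}{4} is nonzero, so it would be added as the next basis element.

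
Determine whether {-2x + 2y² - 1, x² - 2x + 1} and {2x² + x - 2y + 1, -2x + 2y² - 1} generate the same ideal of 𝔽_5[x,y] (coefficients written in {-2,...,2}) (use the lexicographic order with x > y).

No, the ideals differ.

Two ideals are equal iff their reduced Gröbner bases coincide (the reduced basis is unique for a fixed ordering).
Buchberger on the first generating set:
f_1 = -2x + 2y² - 1, LT = x.
f_2 = x² - 2x + 1, LT = x².

S(f_1,f_2): lcm = x². S = -xy² - 1.
  reduce S modulo (f_1, f_2):
  remainder -y⁴ - 2y² - 1 ≠ 0; add g_3 = -y⁴ - 2y² - 1 to the basis.

The other S-polynomials (S(f_1,g_3), S(f_2,g_3)) all reduce to 0 modulo the current basis, so we have a Gröbner basis.
Inter-reduce: drop elements whose leading term is divisible by another's, tail-reduce, and make monic.
Reduced Gröbner basis: {x - y² - 2, y⁴ + 2y² + 1}.

Buchberger on the second generating set:
h_1 = 2x² + x - 2y + 1, LT = x².
h_2 = -2x + 2y² - 1, LT = x.

S(h_1,h_2): lcm = x². S = xy² - y - 2.
  reduce S modulo (h_1, h_2):
  remainder y⁴ + 2y² - y - 2 ≠ 0; add k_3 = y⁴ + 2y² - y - 2 to the basis.

The other S-polynomials (S(h_1,k_3), S(h_2,k_3)) all reduce to 0 modulo the current basis, so we have a Gröbner basis.
Inter-reduce: drop elements whose leading term is divisible by another's, tail-reduce, and make monic.
Reduced Gröbner basis: {x - y² - 2, y⁴ + 2y² - y - 2}.

Since the reduced bases disagree, the two ideals are not the same.
The same test decides containment: I ⊆ J iff every generator of I reduces to 0 modulo a Gröbner basis of J.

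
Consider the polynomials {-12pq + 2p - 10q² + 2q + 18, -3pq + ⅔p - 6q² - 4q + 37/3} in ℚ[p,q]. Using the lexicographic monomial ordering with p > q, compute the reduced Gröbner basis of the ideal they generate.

G = {p - 21q² - 27q + 47, q³ + 73/63q² - 155/63q + 19/63}

f_1 = -12pq + 2p - 10q² + 2q + 18, LT = pq.
f_2 = -3pq + ⅔p - 6q² - 4q + 37/3, LT = pq.

S(f_1,f_2): lcm = pq. S = 1/18p - 7/6q² - 3/2q + 47/18.
  reduce S modulo (f_1, f_2):
  remainder 1/18p - 7/6q² - 3/2q + 47/18 ≠ 0; add g_3 = 1/18p - 7/6q² - 3/2q + 47/18 to the basis.

S(f_1,g_3): lcm = pq. S = -⅙p + 21q³ + 167/6q² - 283/6q - 3/2.
  reduce S modulo (f_1, f_2, g_3):
  remainder 21q³ + 73/3q² - 155/3q + 19/3 ≠ 0; add g_4 = 21q³ + 73/3q² - 155/3q + 19/3 to the basis.

The other S-polynomials (S(f_2,g_3), S(f_1,g_4), S(f_2,g_4), S(g_3,g_4)) all reduce to 0 modulo the current basis, so we have a Gröbner basis.
Inter-reduce: drop elements whose leading term is divisible by another's, tail-reduce, and make monic.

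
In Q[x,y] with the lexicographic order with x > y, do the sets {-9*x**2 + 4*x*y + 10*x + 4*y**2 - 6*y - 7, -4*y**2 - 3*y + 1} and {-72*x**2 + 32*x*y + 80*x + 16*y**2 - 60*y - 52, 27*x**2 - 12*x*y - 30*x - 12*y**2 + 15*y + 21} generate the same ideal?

Two ideals are equal iff their reduced Gröbner bases coincide (the reduced basis is unique for a fixed ordering).
Buchberger on the first generating set:
f_1 = -9*x**2 + 4*x*y + 10*x + 4*y**2 - 6*y - 7, LT = x**2.
f_2 = -4*y**2 - 3*y + 1, LT = y**2.

S(f_1,f_2): leading monomials are coprime, so the S-polynomial reduces to 0 (Buchberger's first criterion).
Every S-polynomial of the final basis reduces to 0, so we have a Gröbner basis.
Inter-reduce: drop elements whose leading term is divisible by another's, tail-reduce, and make monic.
Reduced Gröbner basis: {x**2 - 4/9*x*y - 10/9*x + y + 2/3, y**2 + 3/4*y - 1/4}.

Buchberger on the second generating set:
h_1 = -72*x**2 + 32*x*y + 80*x + 16*y**2 - 60*y - 52, LT = x**2.
h_2 = 27*x**2 - 12*x*y - 30*x - 12*y**2 + 15*y + 21, LT = x**2.

S(h_1,h_2): lcm = x**2. S = 2/9*y**2 + 5/18*y - 1/18.
  leading term y**2: no divisor's leading term divides it; move 2/9*y**2 to the remainder.
  leading term y: no divisor's leading term divides it; move 5/18*y to the remainder.
  leading term 1: no divisor's leading term divides it; move -1/18 to the remainder.
  remainder 2/9*y**2 + 5/18*y - 1/18 ≠ 0; add k_3 = 2/9*y**2 + 5/18*y - 1/18 to the basis.

S(h_1,k_3): leading monomials are coprime, so the S-polynomial reduces to 0 (Buchberger's first criterion).
S(h_2,k_3): leading monomials are coprime, so the S-polynomial reduces to 0 (Buchberger's first criterion).
Every S-polynomial of the final basis reduces to 0, so we have a Gröbner basis.
Inter-reduce: drop elements whose leading term is divisible by another's, tail-reduce, and make monic.
Reduced Gröbner basis: {x**2 - 4/9*x*y - 10/9*x + 10/9*y + 2/3, y**2 + 5/4*y - 1/4}.

The bases are distinct; the ideals are different.

No, the ideals differ.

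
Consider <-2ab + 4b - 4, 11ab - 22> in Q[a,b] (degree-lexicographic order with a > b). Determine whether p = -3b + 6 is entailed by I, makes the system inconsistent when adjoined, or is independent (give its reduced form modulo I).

First compute the reduced Gröbner basis of I by Buchberger's algorithm.
f_1 = -2ab + 4b - 4, LT = ab.
f_2 = 11ab - 22, LT = ab.

S(f_1,f_2): lcm = ab. S = -2b + 4.
  reduce S modulo (f_1, f_2):
  remainder -2b + 4 ≠ 0; add h_3 = -2b + 4 to the basis.

S(f_1,h_3): lcm = ab. S = 2a - 2b + 2.
  reduce S modulo (f_1, f_2, h_3):
  remainder 2a - 2 ≠ 0; add h_4 = 2a - 2 to the basis.

The other S-polynomials (S(f_2,h_3), S(f_1,h_4), S(f_2,h_4), S(h_3,h_4)) all reduce to 0 modulo the current basis, so we have a Gröbner basis.
Inter-reduce: drop elements whose leading term is divisible by another's, tail-reduce, and make monic.
Reduced Gröbner basis: {a - 1, b - 2}.
Label its elements g_1 = a - 1, g_2 = b - 2.

Reduce p = -3b + 6 modulo G:
  leading term b: subtract (-3)·g_2 from -3b + 6 → 0
  normal form = 0.
Since the normal form is 0, p ∈ I.

-3b + 6 lies in I (it reduces to 0).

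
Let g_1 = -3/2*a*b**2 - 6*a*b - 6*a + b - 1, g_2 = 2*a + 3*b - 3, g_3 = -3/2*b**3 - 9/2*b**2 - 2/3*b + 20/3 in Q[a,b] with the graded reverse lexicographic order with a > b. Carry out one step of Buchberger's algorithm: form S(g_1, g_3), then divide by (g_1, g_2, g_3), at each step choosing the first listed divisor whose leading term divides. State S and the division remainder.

S(g_1, g_3) = a*b**2 + 32/9*a*b - 2/3*b**2 + 40/9*a + 2/3*b; remainder on division = 0.

lcm(LM(g_1), LM(g_3)) = a*b**3.
S = (lcm/LT(g_1))·g_1 − (lcm/LT(g_3))·g_3 = a*b**2 + 32/9*a*b - 2/3*b**2 + 40/9*a + 2/3*b.
Reduce S modulo (g_1, g_2, g_3) in that order:
  leading term a*b**2: subtract (-2/3)·g_1 from a*b**2 + 32/9*a*b - 2/3*b**2 + 40/9*a + 2/3*b → -4/9*a*b - 2/3*b**2 + 4/9*a + 4/3*b - 2/3
  leading term a*b: subtract (-2/9*b)·g_2 from -4/9*a*b - 2/3*b**2 + 4/9*a + 4/3*b - 2/3 → 4/9*a + 2/3*b - 2/3
  leading term a: subtract (2/9)·g_2 from 4/9*a + 2/3*b - 2/3 → 0
The remainder is 0, so this S-polynomial contributes no new basis element.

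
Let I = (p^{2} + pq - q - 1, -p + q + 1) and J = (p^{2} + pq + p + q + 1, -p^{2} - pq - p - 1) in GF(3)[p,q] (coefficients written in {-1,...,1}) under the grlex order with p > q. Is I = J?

Two ideals are equal iff their reduced Gröbner bases coincide (the reduced basis is unique for a fixed ordering).
Buchberger on the first generating set:
f_1 = p^{2} + pq - q - 1, LT = p^{2}.
f_2 = -p + q + 1, LT = p.

S(f_1,f_2): lcm = p^{2}. S = -pq + p - q - 1.
  leading term pq: subtract (q)·f_2 from -pq + p - q - 1 → -q^{2} + p + q - 1
  leading term q^{2}: no divisor's leading term divides it; move -q^{2} to the remainder.
  leading term p: subtract (-1)·f_2 from p + q - 1 → -q
  leading term q: no divisor's leading term divides it; move -q to the remainder.
  remainder -q^{2} - q ≠ 0; add g_3 = -q^{2} - q to the basis.

The other S-polynomials (S(f_1,g_3), S(f_2,g_3)) all reduce to 0 modulo the current basis, so we have a Gröbner basis.
Inter-reduce: drop elements whose leading term is divisible by another's, tail-reduce, and make monic.
Reduced Gröbner basis: {q^{2} + q, p - q - 1}.

Buchberger on the second generating set:
h_1 = p^{2} + pq + p + q + 1, LT = p^{2}.
h_2 = -p^{2} - pq - p - 1, LT = p^{2}.

S(h_1,h_2): lcm = p^{2}. S = q.
  leading term q: no divisor's leading term divides it; move q to the remainder.
  remainder q ≠ 0; add k_3 = q to the basis.

The other S-polynomials (S(h_1,k_3), S(h_2,k_3)) all reduce to 0 modulo the current basis, so we have a Gröbner basis.
Inter-reduce: drop elements whose leading term is divisible by another's, tail-reduce, and make monic.
Reduced Gröbner basis: {p^{2} + p + 1, q}.

Since the reduced bases disagree, the two ideals are not the same.

No, the ideals differ.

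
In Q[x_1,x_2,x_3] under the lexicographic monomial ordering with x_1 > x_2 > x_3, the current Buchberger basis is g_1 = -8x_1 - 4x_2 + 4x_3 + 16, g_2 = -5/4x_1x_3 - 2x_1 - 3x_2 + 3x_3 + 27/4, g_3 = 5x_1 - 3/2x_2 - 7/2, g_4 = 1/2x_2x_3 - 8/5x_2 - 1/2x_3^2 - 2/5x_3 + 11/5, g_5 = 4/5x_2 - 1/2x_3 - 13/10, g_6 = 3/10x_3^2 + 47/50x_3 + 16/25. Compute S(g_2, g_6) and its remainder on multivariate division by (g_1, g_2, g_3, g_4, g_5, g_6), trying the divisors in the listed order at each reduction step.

lcm(LM(g_2), LM(g_6)) = x_1x_3^2.
S = (lcm/LT(g_2))·g_2 − (lcm/LT(g_6))·g_6 = -23/15x_1x_3 - 32/15x_1 + 12/5x_2x_3 - 12/5x_3^2 - 27/5x_3.
Reduce S modulo (g_1, g_2, g_3, g_4, g_5, g_6) in that order:
  leading term x_1x_3: subtract (23/120x_3)·g_1 from -23/15x_1x_3 - 32/15x_1 + 12/5x_2x_3 - 12/5x_3^2 - 27/5x_3 → -32/15x_1 + 19/6x_2x_3 - 19/6x_3^2 - 127/15x_3
  leading term x_1: subtract (4/15)·g_1 from -32/15x_1 + 19/6x_2x_3 - 19/6x_3^2 - 127/15x_3 → 19/6x_2x_3 + 16/15x_2 - 19/6x_3^2 - 143/15x_3 - 64/15
  leading term x_2x_3: subtract (19/3)·g_4 from 19/6x_2x_3 + 16/15x_2 - 19/6x_3^2 - 143/15x_3 - 64/15 → 56/5x_2 - 7x_3 - 91/5
  leading term x_2: subtract (14)·g_5 from 56/5x_2 - 7x_3 - 91/5 → 0
The remainder is 0, so this S-polynomial contributes no new basis element.

S(g_2, g_6) = -23/15x_1x_3 - 32/15x_1 + 12/5x_2x_3 - 12/5x_3^2 - 27/5x_3; remainder on division = 0.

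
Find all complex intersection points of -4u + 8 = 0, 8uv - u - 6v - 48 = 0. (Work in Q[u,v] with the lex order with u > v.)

{(2, 5)}

Compute a lex Gröbner basis by Buchberger's algorithm.
f_1 = -4u + 8, LT = u.
f_2 = 8uv - u - 6v - 48, LT = uv.

S(f_1,f_2): lcm = uv. S = 1/8u - 5/4v + 6.
  leading term u: subtract (-1/32)·f_1 from 1/8u - 5/4v + 6 → -5/4v + 25/4
  leading term v: no divisor's leading term divides it; move -5/4v to the remainder.
  leading term 1: no divisor's leading term divides it; move 25/4 to the remainder.
  remainder -5/4v + 25/4 ≠ 0; add h_3 = -5/4v + 25/4 to the basis.

S(f_1,h_3): leading monomials are coprime, so the S-polynomial reduces to 0 (Buchberger's first criterion).
S(f_2,h_3): lcm = uv. S = 39/8u - 3/4v - 6.
  leading term u: subtract (-39/32)·f_1 from 39/8u - 3/4v - 6 → -3/4v + 15/4
  leading term v: subtract (3/5)·h_3 from -3/4v + 15/4 → 0
  remainder 0.

Every S-polynomial of the final basis reduces to 0, so we have a Gröbner basis.
Inter-reduce: drop elements whose leading term is divisible by another's, tail-reduce, and make monic.
Reduced Gröbner basis: {u - 2, v - 5}.

Elimination: the polynomial v - 5 lies in the elimination ideal for v, so v ∈ {5}. For each such v, the remaining basis elements (now univariate) give the rest of the solution.
  v = 5: the earlier basis element becomes u - 2 = 0, giving u = 2 — point (2, 5).
A lex Gröbner basis triangularizes the system, enabling back-substitution.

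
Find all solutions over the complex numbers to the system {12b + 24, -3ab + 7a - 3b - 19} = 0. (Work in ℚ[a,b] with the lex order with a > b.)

{(1, -2)}

Compute a lex Gröbner basis by Buchberger's algorithm.
f_1 = 12b + 24, LT = b.
f_2 = -3ab + 7a - 3b - 19, LT = ab.

S(f_1,f_2): lcm = ab. S = 13/3a - b - 19/3.
  leading term a: no divisor's leading term divides it; move 13/3a to the remainder.
  leading term b: subtract (-1/12)·f_1 from -b - 19/3 → -13/3
  leading term 1: no divisor's leading term divides it; move -13/3 to the remainder.
  remainder 13/3a - 13/3 ≠ 0; add h_3 = 13/3a - 13/3 to the basis.

The other S-polynomials (S(f_1,h_3), S(f_2,h_3)) all reduce to 0 modulo the current basis, so we have a Gröbner basis.
Inter-reduce: drop elements whose leading term is divisible by another's, tail-reduce, and make monic.
Reduced Gröbner basis: {a - 1, b + 2}.

Elimination: the polynomial b + 2 lies in the elimination ideal for b, so b ∈ {-2}. For each such b, the remaining basis elements (now univariate) give the rest of the solution.
  b = -2: the earlier basis element becomes a - 1 = 0, giving a = 1 — point (1, -2).
Each listed point satisfies every original equation (direct substitution).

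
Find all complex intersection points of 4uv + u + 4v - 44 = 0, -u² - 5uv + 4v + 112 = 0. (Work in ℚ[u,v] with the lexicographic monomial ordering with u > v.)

{(-4, -4), (17/8 + sqrt(2785)/8, -31/24 + sqrt(2785)/24), (17/8 - sqrt(2785)/8, -sqrt(2785)/24 - 31/24)}

Compute a lex Gröbner basis by Buchberger's algorithm.
f_1 = 4uv + u + 4v - 44, LT = uv.
f_2 = -u² - 5uv + 4v + 112, LT = u².

S(f_1,f_2): lcm = u²v. S = ¼u² - 5uv² + uv - 11u + 4v² + 112v.
  leading term u²: subtract (-¼)·f_2 from ¼u² - 5uv² + uv - 11u + 4v² + 112v → -5uv² - ¼uv - 11u + 4v² + 113v + 28
  leading term uv²: subtract (-5/4v)·f_1 from -5uv² - ¼uv - 11u + 4v² + 113v + 28 → uv - 11u + 9v² + 58v + 28
  leading term uv: subtract (¼)·f_1 from uv - 11u + 9v² + 58v + 28 → -45/4u + 9v² + 57v + 39
  leading term u: no divisor's leading term divides it; move -45/4u to the remainder.
  leading term v²: no divisor's leading term divides it; move 9v² to the remainder.
  leading term v: no divisor's leading term divides it; move 57v to the remainder.
  leading term 1: no divisor's leading term divides it; move 39 to the remainder.
  remainder -45/4u + 9v² + 57v + 39 ≠ 0; add h_3 = -45/4u + 9v² + 57v + 39 to the basis.

S(f_1,h_3): lcm = uv. S = ¼u + ⅘v³ + 76/15v² + 67/15v - 11.
  leading term u: subtract (-1/45)·h_3 from ¼u + ⅘v³ + 76/15v² + 67/15v - 11 → ⅘v³ + 79/15v² + 86/15v - 152/15
  leading term v³: no divisor's leading term divides it; move ⅘v³ to the remainder.
  leading term v²: no divisor's leading term divides it; move 79/15v² to the remainder.
  leading term v: no divisor's leading term divides it; move 86/15v to the remainder.
  leading term 1: no divisor's leading term divides it; move -152/15 to the remainder.
  remainder ⅘v³ + 79/15v² + 86/15v - 152/15 ≠ 0; add h_4 = ⅘v³ + 79/15v² + 86/15v - 152/15 to the basis.

The other S-polynomials (S(f_2,h_3), S(f_1,h_4), S(f_2,h_4), S(h_3,h_4)) all reduce to 0 modulo the current basis, so we have a Gröbner basis.
Inter-reduce: drop elements whose leading term is divisible by another's, tail-reduce, and make monic.
Reduced Gröbner basis: {u - ⅘v² - 76/15v - 52/15, v³ + 79/12v² + 43/6v - 38/3}.

Elimination: the polynomial v³ + 79/12v² + 43/6v - 38/3 lies in the elimination ideal for v, so v ∈ {-4, -31/24 + sqrt(2785)/24, -sqrt(2785)/24 - 31/24}. For each such v, the remaining basis elements (now univariate) give the rest of the solution.
  v = -4: the earlier basis element becomes u + 4 = 0, giving u = -4 — point (-4, -4).
  v = -31/24 + sqrt(2785)/24: the earlier basis element becomes u - sqrt(2785)/8 - 17/8 = 0, giving u = 17/8 + sqrt(2785)/8 — point (17/8 + sqrt(2785)/8, -31/24 + sqrt(2785)/24).
  v = -sqrt(2785)/24 - 31/24: the earlier basis element becomes u - 17/8 + sqrt(2785)/8 = 0, giving u = 17/8 - sqrt(2785)/8 — point (17/8 - sqrt(2785)/8, -sqrt(2785)/24 - 31/24).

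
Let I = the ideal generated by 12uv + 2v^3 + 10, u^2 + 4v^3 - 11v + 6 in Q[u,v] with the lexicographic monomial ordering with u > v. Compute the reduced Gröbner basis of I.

This is the nonlinear analogue of row-reducing a linear system.

f_1 = 12uv + 2v^3 + 10, LT = uv.
f_2 = u^2 + 4v^3 - 11v + 6, LT = u^2.

S(f_1,f_2): lcm = u^2v. S = 1/6uv^3 + 5/6u - 4v^4 + 11v^2 - 6v.
  leading term uv^3: subtract (1/72v^2)·f_1 from 1/6uv^3 + 5/6u - 4v^4 + 11v^2 - 6v → 5/6u - 1/36v^5 - 4v^4 + 391/36v^2 - 6v
  leading term u: no divisor's leading term divides it; move 5/6u to the remainder.
  leading term v^5: no divisor's leading term divides it; move -1/36v^5 to the remainder.
  leading term v^4: no divisor's leading term divides it; move -4v^4 to the remainder.
  leading term v^2: no divisor's leading term divides it; move 391/36v^2 to the remainder.
  leading term v: no divisor's leading term divides it; move -6v to the remainder.
  remainder 5/6u - 1/36v^5 - 4v^4 + 391/36v^2 - 6v ≠ 0; add g_3 = 5/6u - 1/36v^5 - 4v^4 + 391/36v^2 - 6v to the basis.

S(f_1,g_3): lcm = uv. S = 1/30v^6 + 24/5v^5 - 193/15v^3 + 36/5v^2 + 5/6.
  leading term v^6: no divisor's leading term divides it; move 1/30v^6 to the remainder.
  leading term v^5: no divisor's leading term divides it; move 24/5v^5 to the remainder.
  leading term v^3: no divisor's leading term divides it; move -193/15v^3 to the remainder.
  leading term v^2: no divisor's leading term divides it; move 36/5v^2 to the remainder.
  leading term 1: no divisor's leading term divides it; move 5/6 to the remainder.
  remainder 1/30v^6 + 24/5v^5 - 193/15v^3 + 36/5v^2 + 5/6 ≠ 0; add g_4 = 1/30v^6 + 24/5v^5 - 193/15v^3 + 36/5v^2 + 5/6 to the basis.

S(f_2,g_3): lcm = u^2. S = 1/30uv^5 + 24/5uv^4 - 391/30uv^2 + 36/5uv + 4v^3 - 11v + 6.
  leading term uv^5: subtract (1/360v^4)·f_1 from 1/30uv^5 + 24/5uv^4 - 391/30uv^2 + 36/5uv + 4v^3 - 11v + 6 → 24/5uv^4 - 391/30uv^2 + 36/5uv - 1/180v^7 - 1/36v^4 + 4v^3 - 11v + 6
  leading term uv^4: subtract (2/5v^3)·f_1 from 24/5uv^4 - 391/30uv^2 + 36/5uv - 1/180v^7 - 1/36v^4 + 4v^3 - 11v + 6 → -391/30uv^2 + 36/5uv - 1/180v^7 - 4/5v^6 - 1/36v^4 - 11v + 6
  leading term uv^2: subtract (-391/360v)·f_1 from -391/30uv^2 + 36/5uv - 1/180v^7 - 4/5v^6 - 1/36v^4 - 11v + 6 → 36/5uv - 1/180v^7 - 4/5v^6 + 193/90v^4 - 5/36v + 6
  leading term uv: subtract (3/5)·f_1 from 36/5uv - 1/180v^7 - 4/5v^6 + 193/90v^4 - 5/36v + 6 → -1/180v^7 - 4/5v^6 + 193/90v^4 - 6/5v^3 - 5/36v
  leading term v^7: subtract (-1/6v)·g_4 from -1/180v^7 - 4/5v^6 + 193/90v^4 - 6/5v^3 - 5/36v → 0
  remainder 0.

S(f_1,g_4): lcm = uv^6. S = -144uv^5 + 386uv^3 - 216uv^2 - 25u + 1/6v^8 + 5/6v^5.
  leading term uv^5: subtract (-12v^4)·f_1 from -144uv^5 + 386uv^3 - 216uv^2 - 25u + 1/6v^8 + 5/6v^5 → 386uv^3 - 216uv^2 - 25u + 1/6v^8 + 24v^7 + 5/6v^5 + 120v^4
  leading term uv^3: subtract (193/6v^2)·f_1 from 386uv^3 - 216uv^2 - 25u + 1/6v^8 + 24v^7 + 5/6v^5 + 120v^4 → -216uv^2 - 25u + 1/6v^8 + 24v^7 - 127/2v^5 + 120v^4 - 965/3v^2
  leading term uv^2: subtract (-18v)·f_1 from -216uv^2 - 25u + 1/6v^8 + 24v^7 - 127/2v^5 + 120v^4 - 965/3v^2 → -25u + 1/6v^8 + 24v^7 - 127/2v^5 + 156v^4 - 965/3v^2 + 180v
  leading term u: subtract (-30)·g_3 from -25u + 1/6v^8 + 24v^7 - 127/2v^5 + 156v^4 - 965/3v^2 + 180v → 1/6v^8 + 24v^7 - 193/3v^5 + 36v^4 + 25/6v^2
  leading term v^8: subtract (5v^2)·g_4 from 1/6v^8 + 24v^7 - 193/3v^5 + 36v^4 + 25/6v^2 → 0
  remainder 0.

S(f_2,g_4): leading monomials are coprime, so the S-polynomial reduces to 0 (Buchberger's first criterion).
S(g_3,g_4): leading monomials are coprime, so the S-polynomial reduces to 0 (Buchberger's first criterion).
Every S-polynomial of the final basis reduces to 0, so we have a Gröbner basis.
Inter-reduce: drop elements whose leading term is divisible by another's, tail-reduce, and make monic.

G = {u - 1/30v^5 - 24/5v^4 + 391/30v^2 - 36/5v, v^6 + 144v^5 - 386v^3 + 216v^2 + 25}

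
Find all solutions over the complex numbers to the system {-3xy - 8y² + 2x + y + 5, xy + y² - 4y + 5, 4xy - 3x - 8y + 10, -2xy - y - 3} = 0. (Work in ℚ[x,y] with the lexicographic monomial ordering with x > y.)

{(-2, 1)}

Compute a lex Gröbner basis by Buchberger's algorithm.
f_1 = -3xy + 2x - 8y² + y + 5, LT = xy.
f_2 = xy + y² - 4y + 5, LT = xy.
f_3 = 4xy - 3x - 8y + 10, LT = xy.
f_4 = -2xy - y - 3, LT = xy.

S(f_1,f_2): lcm = xy. S = -⅔x + 5/3y² + 11/3y - 20/3.
  reduce S modulo (f_1, f_2, f_3, f_4):
  remainder -⅔x + 5/3y² + 11/3y - 20/3 ≠ 0; add h_5 = -⅔x + 5/3y² + 11/3y - 20/3 to the basis.

S(f_1,f_3): lcm = xy. S = 1/12x + 8/3y² + 5/3y - 25/6.
  reduce S modulo (f_1, f_2, f_3, f_4, h_5):
  remainder 23/8y² + 17/8y - 5 ≠ 0; add h_6 = 23/8y² + 17/8y - 5 to the basis.

S(f_1,f_4): lcm = xy. S = -⅔x + 8/3y² - ⅚y - 19/6.
  reduce S modulo (f_1, f_2, f_3, f_4, h_5, h_6):
  remainder -241/46y + 241/46 ≠ 0; add h_7 = -241/46y + 241/46 to the basis.

The other S-polynomials (S(f_2,f_3), S(f_2,f_4), S(f_3,f_4), S(f_1,h_5), S(f_2,h_5), S(f_3,h_5), S(f_4,h_5), S(f_1,h_6), S(f_2,h_6), S(f_3,h_6), S(f_4,h_6), S(h_5,h_6), S(f_1,h_7), S(f_2,h_7), S(f_3,h_7), S(f_4,h_7), S(h_5,h_7), S(h_6,h_7)) all reduce to 0 modulo the current basis, so we have a Gröbner basis.
Inter-reduce: drop elements whose leading term is divisible by another's, tail-reduce, and make monic.
Reduced Gröbner basis: {x + 2, y - 1}.

From the last basis element, y - 1 = 0, so y takes values in {1}. Each choice, substituted upward through the basis, yields the corresponding point(s) of the solution set.
  y = 1: the earlier basis element becomes x + 2 = 0, giving x = -2 — point (-2, 1).
Zero-dimensionality of the ideal guarantees finitely many solutions over ℂ.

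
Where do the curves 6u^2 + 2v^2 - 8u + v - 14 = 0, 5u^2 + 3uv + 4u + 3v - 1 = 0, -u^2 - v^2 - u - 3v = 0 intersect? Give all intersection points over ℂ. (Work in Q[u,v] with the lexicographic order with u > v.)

{(-1, 0)}

Compute a lex Gröbner basis by Buchberger's algorithm.
f_1 = 6u^2 - 8u + 2v^2 + v - 14, LT = u^2.
f_2 = 5u^2 + 3uv + 4u + 3v - 1, LT = u^2.
f_3 = -u^2 - u - v^2 - 3v, LT = u^2.

S(f_1,f_2): lcm = u^2. S = -3/5uv - 32/15u + 1/3v^2 - 13/30v - 32/15.
  leading term uv: no divisor's leading term divides it; move -3/5uv to the remainder.
  leading term u: no divisor's leading term divides it; move -32/15u to the remainder.
  leading term v^2: no divisor's leading term divides it; move 1/3v^2 to the remainder.
  leading term v: no divisor's leading term divides it; move -13/30v to the remainder.
  leading term 1: no divisor's leading term divides it; move -32/15 to the remainder.
  remainder -3/5uv - 32/15u + 1/3v^2 - 13/30v - 32/15 ≠ 0; add h_4 = -3/5uv - 32/15u + 1/3v^2 - 13/30v - 32/15 to the basis.

S(f_1,f_3): lcm = u^2. S = -7/3u - 2/3v^2 - 17/6v - 7/3.
  leading term u: no divisor's leading term divides it; move -7/3u to the remainder.
  leading term v^2: no divisor's leading term divides it; move -2/3v^2 to the remainder.
  leading term v: no divisor's leading term divides it; move -17/6v to the remainder.
  leading term 1: no divisor's leading term divides it; move -7/3 to the remainder.
  remainder -7/3u - 2/3v^2 - 17/6v - 7/3 ≠ 0; add h_5 = -7/3u - 2/3v^2 - 17/6v - 7/3 to the basis.

S(f_1,h_4): lcm = u^2v. S = -32/9u^2 + 5/9uv^2 - 37/18uv - 32/9u + 1/3v^3 + 1/6v^2 - 7/3v.
  leading term u^2: subtract (-16/27)·f_1 from -32/9u^2 + 5/9uv^2 - 37/18uv - 32/9u + 1/3v^3 + 1/6v^2 - 7/3v → 5/9uv^2 - 37/18uv - 224/27u + 1/3v^3 + 73/54v^2 - 47/27v - 224/27
  leading term uv^2: subtract (-25/27v)·h_4 from 5/9uv^2 - 37/18uv - 224/27u + 1/3v^3 + 73/54v^2 - 47/27v - 224/27 → -653/162uv - 224/27u + 52/81v^3 + 77/81v^2 - 301/81v - 224/27
  leading term uv: subtract (3265/486)·h_4 from -653/162uv - 224/27u + 52/81v^3 + 77/81v^2 - 301/81v - 224/27 → 4400/729u + 52/81v^3 - 1879/1458v^2 - 2347/2916v + 4400/729
  leading term u: subtract (-4400/1701)·h_5 from 4400/729u + 52/81v^3 - 1879/1458v^2 - 2347/2916v + 4400/729 → 52/81v^3 - 1139/378v^2 - 55343/6804v
  leading term v^3: no divisor's leading term divides it; move 52/81v^3 to the remainder.
  leading term v^2: no divisor's leading term divides it; move -1139/378v^2 to the remainder.
  leading term v: no divisor's leading term divides it; move -55343/6804v to the remainder.
  remainder 52/81v^3 - 1139/378v^2 - 55343/6804v ≠ 0; add h_6 = 52/81v^3 - 1139/378v^2 - 55343/6804v to the basis.

S(f_3,h_4): lcm = u^2v. S = -32/9u^2 + 5/9uv^2 + 5/18uv - 32/9u + v^3 + 3v^2.
  leading term u^2: subtract (-16/27)·f_1 from -32/9u^2 + 5/9uv^2 + 5/18uv - 32/9u + v^3 + 3v^2 → 5/9uv^2 + 5/18uv - 224/27u + v^3 + 113/27v^2 + 16/27v - 224/27
  leading term uv^2: subtract (-25/27v)·h_4 from 5/9uv^2 + 5/18uv - 224/27u + v^3 + 113/27v^2 + 16/27v - 224/27 → -275/162uv - 224/27u + 106/81v^3 + 613/162v^2 - 112/81v - 224/27
  leading term uv: subtract (1375/486)·h_4 from -275/162uv - 224/27u + 106/81v^3 + 613/162v^2 - 112/81v - 224/27 → -1648/729u + 106/81v^3 + 2071/729v^2 - 457/2916v - 1648/729
  leading term u: subtract (1648/1701)·h_5 from -1648/729u + 106/81v^3 + 2071/729v^2 - 457/2916v - 1648/729 → 106/81v^3 + 659/189v^2 + 17611/6804v
  leading term v^3: subtract (53/26)·h_6 from 106/81v^3 + 659/189v^2 + 17611/6804v → 3505/364v^2 + 13955/728v
  leading term v^2: no divisor's leading term divides it; move 3505/364v^2 to the remainder.
  leading term v: no divisor's leading term divides it; move 13955/728v to the remainder.
  remainder 3505/364v^2 + 13955/728v ≠ 0; add h_7 = 3505/364v^2 + 13955/728v to the basis.

S(f_1,h_5): lcm = u^2. S = -2/7uv^2 - 17/14uv - 7/3u + 1/3v^2 + 1/6v - 7/3.
  leading term uv^2: subtract (10/21v)·h_4 from -2/7uv^2 - 17/14uv - 7/3u + 1/3v^2 + 1/6v - 7/3 → -25/126uv - 7/3u - 10/63v^3 + 34/63v^2 + 149/126v - 7/3
  leading term uv: subtract (125/378)·h_4 from -25/126uv - 7/3u - 10/63v^3 + 34/63v^2 + 149/126v - 7/3 → -923/567u - 10/63v^3 + 487/1134v^2 + 3007/2268v - 923/567
  leading term u: subtract (923/1323)·h_5 from -923/567u - 10/63v^3 + 487/1134v^2 + 3007/2268v - 923/567 → -10/63v^3 + 263/294v^2 + 17477/5292v
  leading term v^3: subtract (-45/182)·h_6 from -10/63v^3 + 263/294v^2 + 17477/5292v → 381/2548v^2 + 6581/5096v
  leading term v^2: subtract (381/24535)·h_7 from 381/2548v^2 + 6581/5096v → 19505/19628v
  leading term v: no divisor's leading term divides it; move 19505/19628v to the remainder.
  remainder 19505/19628v ≠ 0; add h_8 = 19505/19628v to the basis.

The other S-polynomials (S(f_2,f_3), S(f_2,h_4), S(f_2,h_5), S(f_3,h_5), S(h_4,h_5), S(f_1,h_6), S(f_2,h_6), S(f_3,h_6), S(h_4,h_6), S(h_5,h_6), S(f_1,h_7), S(f_2,h_7), S(f_3,h_7), S(h_4,h_7), S(h_5,h_7), S(h_6,h_7), S(f_1,h_8), S(f_2,h_8), S(f_3,h_8), S(h_4,h_8), S(h_5,h_8), S(h_6,h_8), S(h_7,h_8)) all reduce to 0 modulo the current basis, so we have a Gröbner basis.
Inter-reduce: drop elements whose leading term is divisible by another's, tail-reduce, and make monic.
Reduced Gröbner basis: {u + 1, v}.

The lex basis is triangular: the last element involves only v. Solving v = 0 gives v ∈ {0}; substituting each value into the earlier elements determines the remaining variables.
  v = 0: the earlier basis element becomes u + 1 = 0, giving u = -1 — point (-1, 0).
Check: every point annihilates each of the original generators.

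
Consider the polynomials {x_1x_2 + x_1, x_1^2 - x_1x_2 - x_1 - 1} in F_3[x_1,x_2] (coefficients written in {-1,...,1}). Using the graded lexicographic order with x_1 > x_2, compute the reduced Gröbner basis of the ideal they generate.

f_1 = x_1x_2 + x_1, LT = x_1x_2.
f_2 = x_1^2 - x_1x_2 - x_1 - 1, LT = x_1^2.

S(f_1,f_2): lcm = x_1^2x_2. S = x_1x_2^2 + x_1^2 + x_1x_2 + x_2.
  leading term x_1x_2^2: subtract (x_2)·f_1 from x_1x_2^2 + x_1^2 + x_1x_2 + x_2 → x_1^2 + x_2
  leading term x_1^2: subtract (1)·f_2 from x_1^2 + x_2 → x_1x_2 + x_1 + x_2 + 1
  leading term x_1x_2: subtract (1)·f_1 from x_1x_2 + x_1 + x_2 + 1 → x_2 + 1
  leading term x_2: no divisor's leading term divides it; move x_2 to the remainder.
  leading term 1: no divisor's leading term divides it; move 1 to the remainder.
  remainder x_2 + 1 ≠ 0; add g_3 = x_2 + 1 to the basis.

S(f_1,g_3): lcm = x_1x_2. S = 0.
  remainder 0.

S(f_2,g_3): leading monomials are coprime, so the S-polynomial reduces to 0 (Buchberger's first criterion).
Every S-polynomial of the final basis reduces to 0, so we have a Gröbner basis.
Inter-reduce: drop elements whose leading term is divisible by another's, tail-reduce, and make monic.

G = {x_1^2 - 1, x_2 + 1}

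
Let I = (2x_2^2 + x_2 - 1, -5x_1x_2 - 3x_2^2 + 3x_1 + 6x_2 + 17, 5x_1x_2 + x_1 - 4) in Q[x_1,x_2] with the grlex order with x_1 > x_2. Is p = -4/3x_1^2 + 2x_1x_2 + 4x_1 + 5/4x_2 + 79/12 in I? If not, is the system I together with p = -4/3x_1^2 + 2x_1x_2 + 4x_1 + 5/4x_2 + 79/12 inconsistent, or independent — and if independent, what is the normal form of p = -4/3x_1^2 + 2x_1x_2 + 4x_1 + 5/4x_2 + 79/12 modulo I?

First compute the reduced Gröbner basis of I by Buchberger's algorithm.
f_1 = 2x_2^2 + x_2 - 1, LT = x_2^2.
f_2 = -5x_1x_2 - 3x_2^2 + 3x_1 + 6x_2 + 17, LT = x_1x_2.
f_3 = 5x_1x_2 + x_1 - 4, LT = x_1x_2.

S(f_1,f_2): lcm = x_1x_2^2. S = -3/5x_2^3 + 11/10x_1x_2 + 6/5x_2^2 - 1/2x_1 + 17/5x_2.
  leading term x_2^3: subtract (-3/10x_2)·f_1 from -3/5x_2^3 + 11/10x_1x_2 + 6/5x_2^2 - 1/2x_1 + 17/5x_2 → 11/10x_1x_2 + 3/2x_2^2 - 1/2x_1 + 31/10x_2
  leading term x_1x_2: subtract (-11/50)·f_2 from 11/10x_1x_2 + 3/2x_2^2 - 1/2x_1 + 31/10x_2 → 21/25x_2^2 + 4/25x_1 + 221/50x_2 + 187/50
  leading term x_2^2: subtract (21/50)·f_1 from 21/25x_2^2 + 4/25x_1 + 221/50x_2 + 187/50 → 4/25x_1 + 4x_2 + 104/25
  leading term x_1: no divisor's leading term divides it; move 4/25x_1 to the remainder.
  leading term x_2: no divisor's leading term divides it; move 4x_2 to the remainder.
  leading term 1: no divisor's leading term divides it; move 104/25 to the remainder.
  remainder 4/25x_1 + 4x_2 + 104/25 ≠ 0; add h_4 = 4/25x_1 + 4x_2 + 104/25 to the basis.

S(f_1,f_3): lcm = x_1x_2^2. S = 3/10x_1x_2 - 1/2x_1 + 4/5x_2.
  leading term x_1x_2: subtract (-3/50)·f_2 from 3/10x_1x_2 - 1/2x_1 + 4/5x_2 → -9/50x_2^2 - 8/25x_1 + 29/25x_2 + 51/50
  leading term x_2^2: subtract (-9/100)·f_1 from -9/50x_2^2 - 8/25x_1 + 29/25x_2 + 51/50 → -8/25x_1 + 5/4x_2 + 93/100
  leading term x_1: subtract (-2)·h_4 from -8/25x_1 + 5/4x_2 + 93/100 → 37/4x_2 + 37/4
  leading term x_2: no divisor's leading term divides it; move 37/4x_2 to the remainder.
  leading term 1: no divisor's leading term divides it; move 37/4 to the remainder.
  remainder 37/4x_2 + 37/4 ≠ 0; add h_5 = 37/4x_2 + 37/4 to the basis.

The other S-polynomials (S(f_2,f_3), S(f_1,h_4), S(f_2,h_4), S(f_3,h_4), S(f_1,h_5), S(f_2,h_5), S(f_3,h_5), S(h_4,h_5)) all reduce to 0 modulo the current basis, so we have a Gröbner basis.
Inter-reduce: drop elements whose leading term is divisible by another's, tail-reduce, and make monic.
Reduced Gröbner basis: {x_1 + 1, x_2 + 1}.
Label its elements g_1 = x_1 + 1, g_2 = x_2 + 1.

Reduce p = -4/3x_1^2 + 2x_1x_2 + 4x_1 + 5/4x_2 + 79/12 modulo G:
  leading term x_1^2: subtract (-4/3x_1)·g_1 from -4/3x_1^2 + 2x_1x_2 + 4x_1 + 5/4x_2 + 79/12 → 2x_1x_2 + 16/3x_1 + 5/4x_2 + 79/12
  leading term x_1x_2: subtract (2x_2)·g_1 from 2x_1x_2 + 16/3x_1 + 5/4x_2 + 79/12 → 16/3x_1 - 3/4x_2 + 79/12
  leading term x_1: subtract (16/3)·g_1 from 16/3x_1 - 3/4x_2 + 79/12 → -3/4x_2 + 5/4
  leading term x_2: subtract (-3/4)·g_2 from -3/4x_2 + 5/4 → 2
  leading term 1: no divisor's leading term divides it; move 2 to the remainder.
  normal form = 2.
The normal form is nonzero, so p ∉ I. Since p minus its normal form lies in I, I + (p) = I + (r) where r = 2; decide whether this ideal is the whole ring.
Here r = 2 is a nonzero constant, hence a unit: 1 ∈ I + (p), the Gröbner basis of I + (p) is {1}, and the enlarged system has no common solution — adjoining p is inconsistent.

Adjoining -4/3x_1^2 + 2x_1x_2 + 4x_1 + 5/4x_2 + 79/12 makes the ideal the whole ring: the system is inconsistent.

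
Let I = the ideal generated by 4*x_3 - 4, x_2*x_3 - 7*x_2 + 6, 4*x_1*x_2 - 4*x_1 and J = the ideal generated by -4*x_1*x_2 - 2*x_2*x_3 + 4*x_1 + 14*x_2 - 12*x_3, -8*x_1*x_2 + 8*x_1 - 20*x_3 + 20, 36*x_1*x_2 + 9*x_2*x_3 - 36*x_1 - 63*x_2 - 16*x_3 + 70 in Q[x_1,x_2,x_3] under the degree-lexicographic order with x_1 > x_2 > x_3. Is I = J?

For a fixed monomial order, each ideal has a unique reduced Gröbner basis; comparing bases decides equality.
Buchberger on the first generating set:
f_1 = 4*x_3 - 4, LT = x_3.
f_2 = x_2*x_3 - 7*x_2 + 6, LT = x_2*x_3.
f_3 = 4*x_1*x_2 - 4*x_1, LT = x_1*x_2.

S(f_1,f_2): lcm = x_2*x_3. S = 6*x_2 - 6.
  leading term x_2: no divisor's leading term divides it; move 6*x_2 to the remainder.
  leading term 1: no divisor's leading term divides it; move -6 to the remainder.
  remainder 6*x_2 - 6 ≠ 0; add g_4 = 6*x_2 - 6 to the basis.

The other S-polynomials (S(f_1,f_3), S(f_2,f_3), S(f_1,g_4), S(f_2,g_4), S(f_3,g_4)) all reduce to 0 modulo the current basis, so we have a Gröbner basis.
Inter-reduce: drop elements whose leading term is divisible by another's, tail-reduce, and make monic.
Reduced Gröbner basis: {x_2 - 1, x_3 - 1}.

Buchberger on the second generating set:
h_1 = -4*x_1*x_2 - 2*x_2*x_3 + 4*x_1 + 14*x_2 - 12*x_3, LT = x_1*x_2.
h_2 = -8*x_1*x_2 + 8*x_1 - 20*x_3 + 20, LT = x_1*x_2.
h_3 = 36*x_1*x_2 + 9*x_2*x_3 - 36*x_1 - 63*x_2 - 16*x_3 + 70, LT = x_1*x_2.

S(h_1,h_2): lcm = x_1*x_2. S = 1/2*x_2*x_3 - 7/2*x_2 + 1/2*x_3 + 5/2.
  leading term x_2*x_3: no divisor's leading term divides it; move 1/2*x_2*x_3 to the remainder.
  leading term x_2: no divisor's leading term divides it; move -7/2*x_2 to the remainder.
  leading term x_3: no divisor's leading term divides it; move 1/2*x_3 to the remainder.
  leading term 1: no divisor's leading term divides it; move 5/2 to the remainder.
  remainder 1/2*x_2*x_3 - 7/2*x_2 + 1/2*x_3 + 5/2 ≠ 0; add k_4 = 1/2*x_2*x_3 - 7/2*x_2 + 1/2*x_3 + 5/2 to the basis.

S(h_1,h_3): lcm = x_1*x_2. S = 1/4*x_2*x_3 - 7/4*x_2 + 31/9*x_3 - 35/18.
  leading term x_2*x_3: subtract (1/2)·k_4 from 1/4*x_2*x_3 - 7/4*x_2 + 31/9*x_3 - 35/18 → 115/36*x_3 - 115/36
  leading term x_3: no divisor's leading term divides it; move 115/36*x_3 to the remainder.
  leading term 1: no divisor's leading term divides it; move -115/36 to the remainder.
  remainder 115/36*x_3 - 115/36 ≠ 0; add k_5 = 115/36*x_3 - 115/36 to the basis.

S(k_4,k_5): lcm = x_2*x_3. S = -6*x_2 + x_3 + 5.
  leading term x_2: no divisor's leading term divides it; move -6*x_2 to the remainder.
  leading term x_3: subtract (36/115)·k_5 from x_3 + 5 → 6
  leading term 1: no divisor's leading term divides it; move 6 to the remainder.
  remainder -6*x_2 + 6 ≠ 0; add k_6 = -6*x_2 + 6 to the basis.

The other S-polynomials (S(h_2,h_3), S(h_1,k_4), S(h_2,k_4), S(h_3,k_4), S(h_1,k_5), S(h_2,k_5), S(h_3,k_5), S(h_1,k_6), S(h_2,k_6), S(h_3,k_6), S(k_4,k_6), S(k_5,k_6)) all reduce to 0 modulo the current basis, so we have a Gröbner basis.
Inter-reduce: drop elements whose leading term is divisible by another's, tail-reduce, and make monic.
Reduced Gröbner basis: {x_2 - 1, x_3 - 1}.

These coincide, so the ideals are equal.

Yes, the ideals are equal.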